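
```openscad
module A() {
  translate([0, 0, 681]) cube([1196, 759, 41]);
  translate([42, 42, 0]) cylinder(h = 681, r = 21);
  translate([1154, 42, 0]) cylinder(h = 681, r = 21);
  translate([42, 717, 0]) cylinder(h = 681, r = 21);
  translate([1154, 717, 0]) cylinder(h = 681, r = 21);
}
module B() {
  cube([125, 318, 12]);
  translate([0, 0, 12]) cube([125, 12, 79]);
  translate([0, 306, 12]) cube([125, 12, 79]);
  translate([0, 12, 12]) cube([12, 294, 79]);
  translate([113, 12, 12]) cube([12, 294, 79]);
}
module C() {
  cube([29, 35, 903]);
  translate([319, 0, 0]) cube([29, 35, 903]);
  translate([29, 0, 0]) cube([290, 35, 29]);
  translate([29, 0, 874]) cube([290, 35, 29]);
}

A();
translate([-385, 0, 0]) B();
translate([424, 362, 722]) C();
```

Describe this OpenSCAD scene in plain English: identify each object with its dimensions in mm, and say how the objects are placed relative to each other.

A is a rectangular dining table. The top is 1196×759×41 mm with its upper surface at z = 722 mm. It stands on four round legs of 42 mm diameter, each leg's bounding box inset 21 mm from the nearest pair of top edges, running from the floor to the underside of the top.

B is an open-topped rectangular box: outside dimensions 125×318×91 mm, with a uniform wall and base thickness of 12 mm. The base is a full 125×318 slab on the floor; four walls sit on top of the base. The front and back walls (the −y and +y sides) span the full width; the two side walls fit between them.

C is a picture frame with a 290×845 mm rectangular opening (x by z) and a uniform 29 mm border on every side. Frame depth is 35 mm along y. It is built from two vertical stiles running the full outside height and two horizontal rails spanning the gap between the stiles.

The open box is on the floor beside the table on its −x side. The picture frame is on top of the table, centred.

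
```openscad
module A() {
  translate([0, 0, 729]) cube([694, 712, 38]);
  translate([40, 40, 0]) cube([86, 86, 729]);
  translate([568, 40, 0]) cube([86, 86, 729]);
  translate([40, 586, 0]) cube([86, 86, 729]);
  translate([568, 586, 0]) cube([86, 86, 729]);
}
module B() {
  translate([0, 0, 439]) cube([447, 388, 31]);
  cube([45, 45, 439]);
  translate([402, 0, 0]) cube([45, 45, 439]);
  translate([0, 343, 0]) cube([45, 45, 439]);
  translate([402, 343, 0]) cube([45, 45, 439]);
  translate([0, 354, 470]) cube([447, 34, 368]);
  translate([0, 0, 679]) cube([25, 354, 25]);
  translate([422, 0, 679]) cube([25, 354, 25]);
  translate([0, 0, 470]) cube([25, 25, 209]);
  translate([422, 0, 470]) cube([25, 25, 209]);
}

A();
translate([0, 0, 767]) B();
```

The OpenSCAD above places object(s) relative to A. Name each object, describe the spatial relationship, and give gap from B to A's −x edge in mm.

The chair's min-x is at 0; the table's min-x is 0; gap = 0 mm.

A is a table. B is a chair. The chair is on top of the table. The gap from the chair to the table's −x edge is 0 mm.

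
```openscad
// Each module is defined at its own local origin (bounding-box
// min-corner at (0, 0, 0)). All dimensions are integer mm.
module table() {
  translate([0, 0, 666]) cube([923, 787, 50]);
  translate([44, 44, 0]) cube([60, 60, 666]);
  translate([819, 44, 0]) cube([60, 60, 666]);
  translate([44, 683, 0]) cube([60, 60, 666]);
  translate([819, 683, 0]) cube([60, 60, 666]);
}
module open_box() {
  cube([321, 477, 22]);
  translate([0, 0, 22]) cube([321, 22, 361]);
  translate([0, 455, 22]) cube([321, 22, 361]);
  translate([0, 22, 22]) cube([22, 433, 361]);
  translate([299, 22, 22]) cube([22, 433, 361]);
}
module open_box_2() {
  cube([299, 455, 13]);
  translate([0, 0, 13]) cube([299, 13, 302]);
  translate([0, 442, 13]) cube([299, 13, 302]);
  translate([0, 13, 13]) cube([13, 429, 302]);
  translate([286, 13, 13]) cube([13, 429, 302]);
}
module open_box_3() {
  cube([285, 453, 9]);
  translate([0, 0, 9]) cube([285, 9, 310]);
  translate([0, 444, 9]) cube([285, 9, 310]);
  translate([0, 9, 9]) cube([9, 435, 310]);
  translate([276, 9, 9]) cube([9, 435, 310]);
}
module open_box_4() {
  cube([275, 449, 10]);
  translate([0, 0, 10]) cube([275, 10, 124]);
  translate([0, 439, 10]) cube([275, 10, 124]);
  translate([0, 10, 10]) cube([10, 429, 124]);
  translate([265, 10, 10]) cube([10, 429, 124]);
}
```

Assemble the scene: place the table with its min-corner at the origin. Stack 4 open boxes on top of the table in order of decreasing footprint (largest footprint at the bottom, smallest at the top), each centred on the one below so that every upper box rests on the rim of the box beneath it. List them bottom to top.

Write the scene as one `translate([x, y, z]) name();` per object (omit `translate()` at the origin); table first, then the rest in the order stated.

table();
translate([301, 155, 716]) open_box();
translate([312, 166, 1099]) open_box_2();
translate([319, 167, 1414]) open_box_3();
translate([324, 169, 1733]) open_box_4();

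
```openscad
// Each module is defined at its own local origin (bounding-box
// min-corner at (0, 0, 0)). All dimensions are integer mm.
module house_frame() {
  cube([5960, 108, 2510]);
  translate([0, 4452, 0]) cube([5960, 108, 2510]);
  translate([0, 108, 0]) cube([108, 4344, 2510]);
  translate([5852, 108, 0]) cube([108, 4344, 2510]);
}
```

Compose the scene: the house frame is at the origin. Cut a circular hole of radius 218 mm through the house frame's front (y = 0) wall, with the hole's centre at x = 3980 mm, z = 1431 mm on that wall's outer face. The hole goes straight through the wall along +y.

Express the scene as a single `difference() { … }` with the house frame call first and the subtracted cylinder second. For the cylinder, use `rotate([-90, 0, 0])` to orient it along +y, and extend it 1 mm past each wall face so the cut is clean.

difference() {
  house_frame();
  translate([3980, -1, 1431]) rotate([-90, 0, 0]) cylinder(h = 110, r = 218);
}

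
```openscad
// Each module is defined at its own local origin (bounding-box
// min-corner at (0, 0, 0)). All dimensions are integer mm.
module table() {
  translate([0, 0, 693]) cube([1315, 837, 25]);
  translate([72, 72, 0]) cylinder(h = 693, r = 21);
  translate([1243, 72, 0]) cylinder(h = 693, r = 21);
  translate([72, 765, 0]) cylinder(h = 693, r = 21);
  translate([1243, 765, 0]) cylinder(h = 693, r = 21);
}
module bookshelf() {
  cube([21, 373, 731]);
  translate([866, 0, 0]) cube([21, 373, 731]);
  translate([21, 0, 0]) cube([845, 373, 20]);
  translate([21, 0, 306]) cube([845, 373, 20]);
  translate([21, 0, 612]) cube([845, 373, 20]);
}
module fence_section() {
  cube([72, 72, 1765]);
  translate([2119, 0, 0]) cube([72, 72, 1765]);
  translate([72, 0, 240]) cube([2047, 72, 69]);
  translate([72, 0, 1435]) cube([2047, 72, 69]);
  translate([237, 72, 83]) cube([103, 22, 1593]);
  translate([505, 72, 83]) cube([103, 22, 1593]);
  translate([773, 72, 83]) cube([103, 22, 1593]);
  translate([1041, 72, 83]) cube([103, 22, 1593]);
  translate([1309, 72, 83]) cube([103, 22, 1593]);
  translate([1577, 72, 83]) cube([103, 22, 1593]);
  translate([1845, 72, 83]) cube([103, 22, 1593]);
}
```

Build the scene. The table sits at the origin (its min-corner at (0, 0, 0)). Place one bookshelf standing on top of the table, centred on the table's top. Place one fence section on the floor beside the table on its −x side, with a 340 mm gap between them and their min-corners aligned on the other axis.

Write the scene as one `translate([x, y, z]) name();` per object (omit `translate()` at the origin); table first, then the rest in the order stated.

table();
translate([214, 232, 718]) bookshelf();
translate([-2531, 0, 0]) fence_section();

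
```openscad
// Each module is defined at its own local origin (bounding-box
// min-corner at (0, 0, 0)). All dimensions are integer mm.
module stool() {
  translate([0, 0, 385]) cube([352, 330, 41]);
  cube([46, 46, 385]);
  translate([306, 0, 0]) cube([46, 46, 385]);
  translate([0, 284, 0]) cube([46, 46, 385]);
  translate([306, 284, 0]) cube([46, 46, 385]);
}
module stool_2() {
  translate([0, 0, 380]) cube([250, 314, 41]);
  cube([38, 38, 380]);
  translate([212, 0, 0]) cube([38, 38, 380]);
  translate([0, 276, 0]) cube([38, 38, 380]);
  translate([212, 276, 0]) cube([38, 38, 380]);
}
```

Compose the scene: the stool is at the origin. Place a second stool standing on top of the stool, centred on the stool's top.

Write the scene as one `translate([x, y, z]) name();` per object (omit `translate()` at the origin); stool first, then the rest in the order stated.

stool();
translate([51, 8, 426]) stool_2();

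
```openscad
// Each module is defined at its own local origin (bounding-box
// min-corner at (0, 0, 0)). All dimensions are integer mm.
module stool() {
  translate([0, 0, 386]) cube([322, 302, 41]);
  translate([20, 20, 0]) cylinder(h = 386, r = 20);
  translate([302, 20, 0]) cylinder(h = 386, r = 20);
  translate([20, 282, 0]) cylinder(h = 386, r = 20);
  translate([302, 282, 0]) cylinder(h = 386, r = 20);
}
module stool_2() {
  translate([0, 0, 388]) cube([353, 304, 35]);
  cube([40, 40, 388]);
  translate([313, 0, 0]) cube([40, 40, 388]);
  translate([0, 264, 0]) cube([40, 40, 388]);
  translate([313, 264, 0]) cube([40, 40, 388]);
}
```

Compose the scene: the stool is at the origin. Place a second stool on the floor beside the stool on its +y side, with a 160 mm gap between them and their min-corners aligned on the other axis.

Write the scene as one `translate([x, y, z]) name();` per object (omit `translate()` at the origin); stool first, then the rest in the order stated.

stool();
translate([0, 462, 0]) stool_2();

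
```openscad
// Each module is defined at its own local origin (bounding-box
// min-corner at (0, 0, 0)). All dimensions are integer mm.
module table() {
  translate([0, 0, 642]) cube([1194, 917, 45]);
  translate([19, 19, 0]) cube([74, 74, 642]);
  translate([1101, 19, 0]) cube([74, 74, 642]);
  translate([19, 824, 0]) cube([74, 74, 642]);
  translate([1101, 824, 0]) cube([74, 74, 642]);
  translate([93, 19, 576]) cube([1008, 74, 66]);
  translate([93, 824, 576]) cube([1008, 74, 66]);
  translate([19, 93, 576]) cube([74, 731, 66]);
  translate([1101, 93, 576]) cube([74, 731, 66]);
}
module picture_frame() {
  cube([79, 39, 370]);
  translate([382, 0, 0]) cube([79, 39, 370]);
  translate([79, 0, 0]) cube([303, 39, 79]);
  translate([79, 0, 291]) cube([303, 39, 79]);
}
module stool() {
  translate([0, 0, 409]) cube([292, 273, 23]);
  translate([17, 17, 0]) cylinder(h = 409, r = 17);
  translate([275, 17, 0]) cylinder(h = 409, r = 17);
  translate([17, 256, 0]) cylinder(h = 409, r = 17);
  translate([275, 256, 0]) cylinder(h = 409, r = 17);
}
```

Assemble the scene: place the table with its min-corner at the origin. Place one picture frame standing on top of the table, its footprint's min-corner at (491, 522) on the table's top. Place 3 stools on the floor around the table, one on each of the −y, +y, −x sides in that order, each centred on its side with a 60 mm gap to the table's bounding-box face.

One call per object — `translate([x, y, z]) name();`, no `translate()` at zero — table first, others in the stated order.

table();
translate([491, 522, 687]) picture_frame();
translate([451, -333, 0]) stool();
translate([451, 977, 0]) stool();
translate([-352, 322, 0]) stool();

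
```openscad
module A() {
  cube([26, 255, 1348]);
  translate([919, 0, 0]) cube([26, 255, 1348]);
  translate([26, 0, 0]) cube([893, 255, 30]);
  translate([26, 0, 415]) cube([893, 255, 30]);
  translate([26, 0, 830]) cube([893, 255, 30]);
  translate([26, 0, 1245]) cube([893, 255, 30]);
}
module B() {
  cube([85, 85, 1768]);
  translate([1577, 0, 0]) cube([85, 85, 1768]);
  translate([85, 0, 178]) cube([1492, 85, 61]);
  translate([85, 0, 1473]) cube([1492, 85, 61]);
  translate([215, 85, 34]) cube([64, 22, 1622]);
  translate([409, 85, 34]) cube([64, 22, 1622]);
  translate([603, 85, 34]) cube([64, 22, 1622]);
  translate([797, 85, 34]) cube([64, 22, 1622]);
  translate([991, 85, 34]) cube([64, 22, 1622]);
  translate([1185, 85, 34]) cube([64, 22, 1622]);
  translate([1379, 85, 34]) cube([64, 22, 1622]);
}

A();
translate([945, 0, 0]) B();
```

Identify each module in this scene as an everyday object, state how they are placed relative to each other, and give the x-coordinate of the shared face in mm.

A is a bookshelf. B is a fence section. The fence section is against the bookshelf's +x side, with their −y faces flush. The x-coordinate of the shared face is 945 mm.

The bookshelf's +x face and the fence section's −x face are both at x = 945 mm.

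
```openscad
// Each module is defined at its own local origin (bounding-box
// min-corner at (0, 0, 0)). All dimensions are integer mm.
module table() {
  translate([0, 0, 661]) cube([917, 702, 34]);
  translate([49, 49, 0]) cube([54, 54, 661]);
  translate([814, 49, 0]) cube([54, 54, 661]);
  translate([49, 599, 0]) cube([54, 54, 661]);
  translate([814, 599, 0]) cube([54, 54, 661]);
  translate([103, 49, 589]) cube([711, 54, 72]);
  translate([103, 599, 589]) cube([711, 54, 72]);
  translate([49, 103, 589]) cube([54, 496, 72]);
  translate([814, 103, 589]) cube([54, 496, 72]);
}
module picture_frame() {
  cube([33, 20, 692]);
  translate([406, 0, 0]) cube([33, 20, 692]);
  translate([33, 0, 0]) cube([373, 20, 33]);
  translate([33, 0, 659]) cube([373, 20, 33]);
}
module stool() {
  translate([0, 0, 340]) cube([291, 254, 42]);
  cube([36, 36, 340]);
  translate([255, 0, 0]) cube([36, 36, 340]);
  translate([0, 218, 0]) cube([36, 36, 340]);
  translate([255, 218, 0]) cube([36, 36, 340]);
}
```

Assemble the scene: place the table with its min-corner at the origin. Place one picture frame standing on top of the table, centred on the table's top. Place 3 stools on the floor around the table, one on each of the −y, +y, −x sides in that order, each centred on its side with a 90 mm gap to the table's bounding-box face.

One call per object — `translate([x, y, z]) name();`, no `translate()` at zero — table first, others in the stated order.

table();
translate([239, 341, 695]) picture_frame();
translate([313, -344, 0]) stool();
translate([313, 792, 0]) stool();
translate([-381, 224, 0]) stool();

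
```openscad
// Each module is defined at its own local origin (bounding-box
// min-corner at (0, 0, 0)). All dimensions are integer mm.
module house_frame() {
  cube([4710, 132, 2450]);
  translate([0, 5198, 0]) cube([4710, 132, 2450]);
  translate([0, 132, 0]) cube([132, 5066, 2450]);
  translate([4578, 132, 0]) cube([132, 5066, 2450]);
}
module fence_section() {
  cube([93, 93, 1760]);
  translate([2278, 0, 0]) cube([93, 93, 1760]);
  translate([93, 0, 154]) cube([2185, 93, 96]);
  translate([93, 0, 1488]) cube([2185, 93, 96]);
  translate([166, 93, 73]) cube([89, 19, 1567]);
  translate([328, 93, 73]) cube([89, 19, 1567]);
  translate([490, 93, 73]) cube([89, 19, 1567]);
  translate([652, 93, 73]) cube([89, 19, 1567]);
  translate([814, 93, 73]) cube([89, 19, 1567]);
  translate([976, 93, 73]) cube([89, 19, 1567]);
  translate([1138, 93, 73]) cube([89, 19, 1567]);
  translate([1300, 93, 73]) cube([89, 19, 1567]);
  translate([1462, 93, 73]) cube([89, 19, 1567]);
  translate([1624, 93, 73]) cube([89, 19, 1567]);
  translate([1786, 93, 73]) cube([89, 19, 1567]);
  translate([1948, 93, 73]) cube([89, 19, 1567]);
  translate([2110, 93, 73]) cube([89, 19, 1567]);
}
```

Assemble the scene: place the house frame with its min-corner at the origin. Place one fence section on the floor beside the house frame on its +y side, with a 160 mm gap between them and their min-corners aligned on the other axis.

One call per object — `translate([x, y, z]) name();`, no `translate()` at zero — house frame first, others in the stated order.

house_frame();
translate([0, 5490, 0]) fence_section();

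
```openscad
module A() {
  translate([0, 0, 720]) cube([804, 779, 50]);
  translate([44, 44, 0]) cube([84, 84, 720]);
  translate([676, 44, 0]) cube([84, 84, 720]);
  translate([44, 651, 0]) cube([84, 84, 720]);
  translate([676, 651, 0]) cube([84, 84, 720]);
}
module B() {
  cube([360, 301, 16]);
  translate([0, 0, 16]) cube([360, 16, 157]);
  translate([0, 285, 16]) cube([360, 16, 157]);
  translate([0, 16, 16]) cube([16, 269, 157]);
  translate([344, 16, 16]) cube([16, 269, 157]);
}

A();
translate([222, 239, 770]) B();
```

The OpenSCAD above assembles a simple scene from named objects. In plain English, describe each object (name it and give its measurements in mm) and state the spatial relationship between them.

A is a table: top 804 mm (x) × 779 mm (y), 50 mm thick, upper face at z = 770 mm, on four 84×84 mm square legs, each inset 44 mm from the nearest pair of top edges, running from z = 0 to the bottom of the top.

B is an open-topped rectangular box: outside dimensions 360×301×173 mm, with a uniform wall and base thickness of 16 mm. The base is a full 360×301 slab on the floor; four walls sit on top of the base. The front and back walls (the −y and +y sides) span the full width; the two side walls fit between them.

The open box is on top of the table, centred.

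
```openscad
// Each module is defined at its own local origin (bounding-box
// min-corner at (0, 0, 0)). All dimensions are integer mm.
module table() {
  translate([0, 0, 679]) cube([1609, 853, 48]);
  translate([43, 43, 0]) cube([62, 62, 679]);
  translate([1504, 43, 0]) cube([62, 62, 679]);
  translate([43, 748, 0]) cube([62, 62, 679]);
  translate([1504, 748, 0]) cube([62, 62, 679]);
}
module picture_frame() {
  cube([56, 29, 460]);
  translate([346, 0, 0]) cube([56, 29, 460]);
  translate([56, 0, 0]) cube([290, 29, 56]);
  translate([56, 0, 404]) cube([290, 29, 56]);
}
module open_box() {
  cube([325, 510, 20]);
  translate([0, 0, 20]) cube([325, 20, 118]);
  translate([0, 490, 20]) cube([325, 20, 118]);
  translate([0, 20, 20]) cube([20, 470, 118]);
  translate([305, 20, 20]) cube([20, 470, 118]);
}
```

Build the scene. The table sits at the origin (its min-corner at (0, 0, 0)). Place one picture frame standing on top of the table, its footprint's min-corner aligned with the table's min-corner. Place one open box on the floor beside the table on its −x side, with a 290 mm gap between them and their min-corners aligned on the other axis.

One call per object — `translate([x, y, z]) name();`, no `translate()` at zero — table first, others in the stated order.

table();
translate([0, 0, 727]) picture_frame();
translate([-615, 0, 0]) open_box();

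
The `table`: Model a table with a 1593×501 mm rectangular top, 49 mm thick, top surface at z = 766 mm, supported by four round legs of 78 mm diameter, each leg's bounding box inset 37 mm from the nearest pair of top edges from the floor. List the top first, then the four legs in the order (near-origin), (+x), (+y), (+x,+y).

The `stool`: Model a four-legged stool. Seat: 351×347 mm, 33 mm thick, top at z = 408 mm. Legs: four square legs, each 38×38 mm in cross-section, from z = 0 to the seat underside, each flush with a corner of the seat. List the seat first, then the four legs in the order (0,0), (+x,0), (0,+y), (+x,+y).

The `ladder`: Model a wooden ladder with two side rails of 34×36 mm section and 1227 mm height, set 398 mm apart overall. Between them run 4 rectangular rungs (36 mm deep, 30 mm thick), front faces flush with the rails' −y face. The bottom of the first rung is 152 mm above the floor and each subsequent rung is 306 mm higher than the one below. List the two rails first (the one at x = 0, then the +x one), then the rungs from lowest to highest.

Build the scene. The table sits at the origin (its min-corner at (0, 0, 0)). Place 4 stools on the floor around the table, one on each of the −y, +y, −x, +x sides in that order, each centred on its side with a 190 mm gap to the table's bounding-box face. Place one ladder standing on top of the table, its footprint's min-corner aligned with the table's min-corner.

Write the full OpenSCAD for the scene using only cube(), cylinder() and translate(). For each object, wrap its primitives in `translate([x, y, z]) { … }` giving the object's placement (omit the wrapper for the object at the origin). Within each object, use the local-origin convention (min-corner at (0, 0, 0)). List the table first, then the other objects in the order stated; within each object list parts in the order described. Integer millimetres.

translate([0, 0, 717]) cube([1593, 501, 49]);
translate([76, 76, 0]) cylinder(h = 717, r = 39);
translate([1517, 76, 0]) cylinder(h = 717, r = 39);
translate([76, 425, 0]) cylinder(h = 717, r = 39);
translate([1517, 425, 0]) cylinder(h = 717, r = 39);
translate([621, -537, 0]) {
  translate([0, 0, 375]) cube([351, 347, 33]);
  cube([38, 38, 375]);
  translate([313, 0, 0]) cube([38, 38, 375]);
  translate([0, 309, 0]) cube([38, 38, 375]);
  translate([313, 309, 0]) cube([38, 38, 375]);
}
translate([621, 691, 0]) {
  translate([0, 0, 375]) cube([351, 347, 33]);
  cube([38, 38, 375]);
  translate([313, 0, 0]) cube([38, 38, 375]);
  translate([0, 309, 0]) cube([38, 38, 375]);
  translate([313, 309, 0]) cube([38, 38, 375]);
}
translate([-541, 77, 0]) {
  translate([0, 0, 375]) cube([351, 347, 33]);
  cube([38, 38, 375]);
  translate([313, 0, 0]) cube([38, 38, 375]);
  translate([0, 309, 0]) cube([38, 38, 375]);
  translate([313, 309, 0]) cube([38, 38, 375]);
}
translate([1783, 77, 0]) {
  translate([0, 0, 375]) cube([351, 347, 33]);
  cube([38, 38, 375]);
  translate([313, 0, 0]) cube([38, 38, 375]);
  translate([0, 309, 0]) cube([38, 38, 375]);
  translate([313, 309, 0]) cube([38, 38, 375]);
}
translate([0, 0, 766]) {
  cube([34, 36, 1227]);
  translate([364, 0, 0]) cube([34, 36, 1227]);
  translate([34, 0, 152]) cube([330, 36, 30]);
  translate([34, 0, 458]) cube([330, 36, 30]);
  translate([34, 0, 764]) cube([330, 36, 30]);
  translate([34, 0, 1070]) cube([330, 36, 30]);
}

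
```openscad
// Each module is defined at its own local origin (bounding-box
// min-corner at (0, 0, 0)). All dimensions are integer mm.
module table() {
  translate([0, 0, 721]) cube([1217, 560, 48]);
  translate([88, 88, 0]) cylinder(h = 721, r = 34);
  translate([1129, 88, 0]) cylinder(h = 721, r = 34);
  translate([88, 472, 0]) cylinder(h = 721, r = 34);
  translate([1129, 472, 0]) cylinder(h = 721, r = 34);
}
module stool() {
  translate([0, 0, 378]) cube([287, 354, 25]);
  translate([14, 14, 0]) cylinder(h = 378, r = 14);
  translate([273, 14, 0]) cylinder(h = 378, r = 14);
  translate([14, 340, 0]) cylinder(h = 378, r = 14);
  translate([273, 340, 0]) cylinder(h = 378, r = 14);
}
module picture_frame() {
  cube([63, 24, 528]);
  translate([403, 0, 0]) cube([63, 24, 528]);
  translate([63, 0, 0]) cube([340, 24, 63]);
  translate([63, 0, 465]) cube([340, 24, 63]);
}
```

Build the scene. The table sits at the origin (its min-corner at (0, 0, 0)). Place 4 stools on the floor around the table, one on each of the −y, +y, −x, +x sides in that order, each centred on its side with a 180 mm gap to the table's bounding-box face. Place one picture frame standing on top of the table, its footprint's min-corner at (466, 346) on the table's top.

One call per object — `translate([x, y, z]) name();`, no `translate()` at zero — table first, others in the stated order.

table();
translate([465, -534, 0]) stool();
translate([465, 740, 0]) stool();
translate([-467, 103, 0]) stool();
translate([1397, 103, 0]) stool();
translate([466, 346, 769]) picture_frame();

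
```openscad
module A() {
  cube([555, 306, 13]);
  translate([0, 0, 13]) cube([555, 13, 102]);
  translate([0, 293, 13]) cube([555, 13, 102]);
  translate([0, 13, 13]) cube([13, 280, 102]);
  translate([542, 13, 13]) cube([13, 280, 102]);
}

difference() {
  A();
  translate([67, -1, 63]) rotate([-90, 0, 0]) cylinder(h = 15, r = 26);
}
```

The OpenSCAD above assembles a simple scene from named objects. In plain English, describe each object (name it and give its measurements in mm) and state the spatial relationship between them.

A is an open-topped rectangular box: outside dimensions 555×306×115 mm, with a uniform wall and base thickness of 13 mm. The base is a full 555×306 slab on the floor; four walls sit on top of the base. The front and back walls (the −y and +y sides) span the full width; the two side walls fit between them.

The open box has a circular hole of radius 26 mm through its front wall, centred at (x = 67, z = 63).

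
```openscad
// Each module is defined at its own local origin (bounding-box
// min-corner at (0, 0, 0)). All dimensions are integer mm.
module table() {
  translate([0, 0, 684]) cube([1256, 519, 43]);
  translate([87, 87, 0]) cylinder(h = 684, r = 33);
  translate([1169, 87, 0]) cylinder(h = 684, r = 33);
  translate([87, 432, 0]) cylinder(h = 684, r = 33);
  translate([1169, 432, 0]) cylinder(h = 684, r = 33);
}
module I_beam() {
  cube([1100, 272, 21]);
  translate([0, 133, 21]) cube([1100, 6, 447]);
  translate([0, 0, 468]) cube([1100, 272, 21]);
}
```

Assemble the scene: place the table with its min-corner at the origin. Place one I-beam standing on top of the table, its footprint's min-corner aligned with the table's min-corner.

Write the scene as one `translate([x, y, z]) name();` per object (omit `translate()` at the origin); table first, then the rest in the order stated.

table();
translate([0, 0, 727]) I_beam();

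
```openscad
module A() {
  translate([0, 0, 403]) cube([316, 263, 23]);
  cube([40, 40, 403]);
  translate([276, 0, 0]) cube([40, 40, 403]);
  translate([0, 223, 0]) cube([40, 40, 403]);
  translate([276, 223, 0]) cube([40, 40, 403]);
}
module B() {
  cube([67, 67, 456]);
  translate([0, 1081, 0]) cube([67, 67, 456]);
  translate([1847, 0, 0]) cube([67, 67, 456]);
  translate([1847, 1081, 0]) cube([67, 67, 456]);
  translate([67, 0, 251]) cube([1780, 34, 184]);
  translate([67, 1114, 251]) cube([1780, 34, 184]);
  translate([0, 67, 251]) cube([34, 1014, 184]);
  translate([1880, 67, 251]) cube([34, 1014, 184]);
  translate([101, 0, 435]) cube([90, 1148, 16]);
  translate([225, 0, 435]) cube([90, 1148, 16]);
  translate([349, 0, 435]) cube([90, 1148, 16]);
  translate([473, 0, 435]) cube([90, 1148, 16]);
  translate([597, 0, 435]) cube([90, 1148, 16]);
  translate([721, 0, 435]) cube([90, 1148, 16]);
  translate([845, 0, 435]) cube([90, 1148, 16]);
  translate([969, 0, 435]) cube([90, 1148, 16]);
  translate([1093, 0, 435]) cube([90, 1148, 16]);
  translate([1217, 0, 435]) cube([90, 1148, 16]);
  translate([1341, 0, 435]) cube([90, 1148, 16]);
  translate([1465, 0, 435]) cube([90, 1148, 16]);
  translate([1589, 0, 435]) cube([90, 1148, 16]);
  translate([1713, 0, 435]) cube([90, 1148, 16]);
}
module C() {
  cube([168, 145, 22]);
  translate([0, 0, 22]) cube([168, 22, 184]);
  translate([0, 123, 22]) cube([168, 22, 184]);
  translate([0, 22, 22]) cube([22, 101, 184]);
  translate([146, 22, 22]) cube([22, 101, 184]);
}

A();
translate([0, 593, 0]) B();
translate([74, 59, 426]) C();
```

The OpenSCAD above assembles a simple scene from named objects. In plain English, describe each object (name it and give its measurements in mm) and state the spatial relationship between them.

A is a four-legged stool. The seat is 316×263 mm, 23 mm thick, top at z = 426 mm. It stands on four square legs, each 40×40 mm in cross-section, from z = 0 to the seat underside, each flush with a corner of the seat.

B is a bed frame 1914 mm long (x) by 1148 mm wide (y). Four 67×67 mm corner posts, 456 mm tall, at the corners of the footprint. Four rails of 34 mm thickness and 184 mm height run between adjacent posts with their undersides at z = 251 mm, their outer faces flush with the outside of the frame (the two x-running rails run between the posts' inner faces; the two y-running rails run between the posts' inner faces). 14 slats, each 90 mm wide (x) and 16 mm thick, lie across the top of the two x-running rails, running the full 1148 mm width of the frame in y; the slats are evenly spaced along x between the inner faces of the end posts with equal gaps (rounded down to the nearest mm) at the −x end and between each pair — any rounding remainder accumulates at the +x end.

C is an open storage box with external size 168×145×206 mm and wall thickness 22 mm (the base is also 22 mm thick). The base covers the whole footprint; the four walls stand on the base, with the y-facing walls full-width and the x-facing walls fitting between their inner faces.

The bed frame is on the floor beside the stool on its +y side. The open box is on top of the stool, centred.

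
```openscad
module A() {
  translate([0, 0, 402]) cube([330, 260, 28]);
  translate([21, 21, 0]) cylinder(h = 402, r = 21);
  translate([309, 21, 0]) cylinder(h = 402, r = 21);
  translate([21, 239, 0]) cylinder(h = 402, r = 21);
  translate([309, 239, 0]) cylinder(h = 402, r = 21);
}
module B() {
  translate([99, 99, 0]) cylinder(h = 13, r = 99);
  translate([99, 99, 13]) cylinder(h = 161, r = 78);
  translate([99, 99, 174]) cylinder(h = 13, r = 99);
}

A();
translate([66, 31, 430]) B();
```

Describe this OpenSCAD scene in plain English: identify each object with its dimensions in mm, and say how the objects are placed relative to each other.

A is a four-legged stool. The seat is 330×260 mm, 28 mm thick, top at z = 430 mm. It stands on four round legs, each 42 mm in diameter, from z = 0 to the seat underside, each leg's axis is inset half a diameter from the nearest pair of seat edges (so the leg's bounding box is flush with the corner).

B is a spool: two coaxial disc flanges of radius 99 mm and thickness 13 mm, joined by a core cylinder of radius 78 mm and height 161 mm. The lower flange rests on z = 0 and the three cylinders share a vertical axis.

The spool is on top of the stool, centred.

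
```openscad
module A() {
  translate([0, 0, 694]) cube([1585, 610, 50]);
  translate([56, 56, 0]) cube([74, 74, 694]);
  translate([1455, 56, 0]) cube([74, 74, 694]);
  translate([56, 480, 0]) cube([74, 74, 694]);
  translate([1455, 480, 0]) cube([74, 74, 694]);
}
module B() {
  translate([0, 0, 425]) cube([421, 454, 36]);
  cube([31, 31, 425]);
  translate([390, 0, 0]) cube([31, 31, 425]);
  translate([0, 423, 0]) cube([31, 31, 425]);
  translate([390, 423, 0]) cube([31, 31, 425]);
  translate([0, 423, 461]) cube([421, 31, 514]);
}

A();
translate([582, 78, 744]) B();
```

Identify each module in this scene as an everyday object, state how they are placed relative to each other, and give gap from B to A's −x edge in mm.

A is a table. B is a chair. The chair is on top of the table, centred. The gap from the chair to the table's −x edge is 582 mm.

The chair's min-x is at 582; the table's min-x is 0; gap = 582 mm.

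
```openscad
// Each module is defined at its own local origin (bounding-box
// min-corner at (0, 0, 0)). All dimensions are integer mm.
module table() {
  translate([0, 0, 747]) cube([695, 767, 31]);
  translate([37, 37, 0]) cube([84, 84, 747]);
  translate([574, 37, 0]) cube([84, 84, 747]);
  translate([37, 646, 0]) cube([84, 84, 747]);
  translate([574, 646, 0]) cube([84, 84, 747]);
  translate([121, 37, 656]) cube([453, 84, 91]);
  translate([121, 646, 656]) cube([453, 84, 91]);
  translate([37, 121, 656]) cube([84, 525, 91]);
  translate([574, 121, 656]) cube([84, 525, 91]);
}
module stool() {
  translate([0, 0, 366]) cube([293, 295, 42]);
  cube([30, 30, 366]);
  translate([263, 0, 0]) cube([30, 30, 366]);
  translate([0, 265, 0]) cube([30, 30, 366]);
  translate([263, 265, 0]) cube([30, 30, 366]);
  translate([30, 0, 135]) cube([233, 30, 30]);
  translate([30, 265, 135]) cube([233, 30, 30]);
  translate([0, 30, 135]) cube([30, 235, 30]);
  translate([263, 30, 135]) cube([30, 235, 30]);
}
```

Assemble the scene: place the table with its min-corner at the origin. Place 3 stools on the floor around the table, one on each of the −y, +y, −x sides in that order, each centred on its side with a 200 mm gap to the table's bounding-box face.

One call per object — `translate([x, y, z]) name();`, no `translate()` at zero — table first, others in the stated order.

table();
translate([201, -495, 0]) stool();
translate([201, 967, 0]) stool();
translate([-493, 236, 0]) stool();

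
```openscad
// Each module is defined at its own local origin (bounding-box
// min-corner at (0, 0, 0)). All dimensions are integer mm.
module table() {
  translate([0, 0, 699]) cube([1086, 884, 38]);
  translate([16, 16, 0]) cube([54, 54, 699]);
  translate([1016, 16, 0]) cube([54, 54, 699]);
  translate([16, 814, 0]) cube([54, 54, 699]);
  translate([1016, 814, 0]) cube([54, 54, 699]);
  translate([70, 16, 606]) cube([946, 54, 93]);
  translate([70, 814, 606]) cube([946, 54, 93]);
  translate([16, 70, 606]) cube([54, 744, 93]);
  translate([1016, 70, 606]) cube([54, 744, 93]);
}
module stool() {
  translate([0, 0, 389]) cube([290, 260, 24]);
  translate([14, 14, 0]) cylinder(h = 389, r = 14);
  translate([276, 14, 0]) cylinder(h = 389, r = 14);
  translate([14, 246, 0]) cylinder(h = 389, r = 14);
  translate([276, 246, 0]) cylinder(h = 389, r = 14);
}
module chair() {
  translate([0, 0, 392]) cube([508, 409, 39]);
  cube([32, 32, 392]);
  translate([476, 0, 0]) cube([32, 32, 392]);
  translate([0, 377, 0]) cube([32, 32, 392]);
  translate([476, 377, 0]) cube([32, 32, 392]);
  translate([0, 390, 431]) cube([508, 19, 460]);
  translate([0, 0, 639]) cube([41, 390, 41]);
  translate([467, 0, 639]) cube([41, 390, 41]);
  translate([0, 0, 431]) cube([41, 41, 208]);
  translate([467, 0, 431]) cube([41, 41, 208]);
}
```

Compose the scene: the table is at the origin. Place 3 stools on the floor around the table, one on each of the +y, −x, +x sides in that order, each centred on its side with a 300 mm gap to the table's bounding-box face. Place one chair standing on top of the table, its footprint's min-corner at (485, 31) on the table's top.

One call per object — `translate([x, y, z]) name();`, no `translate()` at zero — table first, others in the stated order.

table();
translate([398, 1184, 0]) stool();
translate([-590, 312, 0]) stool();
translate([1386, 312, 0]) stool();
translate([485, 31, 737]) chair();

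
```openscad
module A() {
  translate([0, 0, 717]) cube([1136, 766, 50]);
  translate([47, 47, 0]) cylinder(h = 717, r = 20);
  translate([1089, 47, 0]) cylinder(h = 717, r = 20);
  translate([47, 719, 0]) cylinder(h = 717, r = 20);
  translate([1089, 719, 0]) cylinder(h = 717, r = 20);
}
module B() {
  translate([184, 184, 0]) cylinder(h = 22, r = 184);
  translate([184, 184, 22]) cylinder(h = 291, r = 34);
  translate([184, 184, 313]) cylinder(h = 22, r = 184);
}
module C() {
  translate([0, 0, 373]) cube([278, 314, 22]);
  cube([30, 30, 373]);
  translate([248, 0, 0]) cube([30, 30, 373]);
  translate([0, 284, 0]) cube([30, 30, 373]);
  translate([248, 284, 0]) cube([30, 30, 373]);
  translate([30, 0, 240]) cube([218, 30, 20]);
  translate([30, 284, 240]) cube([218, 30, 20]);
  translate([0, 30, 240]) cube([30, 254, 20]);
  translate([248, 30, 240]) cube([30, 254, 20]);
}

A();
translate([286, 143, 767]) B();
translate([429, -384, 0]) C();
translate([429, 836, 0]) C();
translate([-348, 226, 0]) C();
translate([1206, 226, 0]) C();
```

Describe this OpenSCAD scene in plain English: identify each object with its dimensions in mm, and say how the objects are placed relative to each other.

A is a table with a 1136×766 mm rectangular top, 50 mm thick, top surface at z = 767 mm, supported by four round legs of 40 mm diameter, each leg's bounding box inset 27 mm from the nearest pair of top edges, running from the floor.

B is a spool: two coaxial disc flanges of radius 184 mm and thickness 22 mm, joined by a core cylinder of radius 34 mm and height 291 mm. The lower flange rests on z = 0 and the three cylinders share a vertical axis.

C is a four-legged stool. The seat is a 278×314×22 mm slab whose top surface is at z = 395 mm; four square legs, each 30×30 mm in cross-section, run from the floor (z = 0) to the underside of the seat, each flush with a corner of the seat. Four stretchers, 30 mm wide and 20 mm tall, connect adjacent legs with their undersides at z = 240 mm, each running between the inner faces of the legs it joins and aligned with the legs' outer faces on the other axis.

The spool is on top of the table. Four stools sit around the table at the −y, +y, −x, +x sides.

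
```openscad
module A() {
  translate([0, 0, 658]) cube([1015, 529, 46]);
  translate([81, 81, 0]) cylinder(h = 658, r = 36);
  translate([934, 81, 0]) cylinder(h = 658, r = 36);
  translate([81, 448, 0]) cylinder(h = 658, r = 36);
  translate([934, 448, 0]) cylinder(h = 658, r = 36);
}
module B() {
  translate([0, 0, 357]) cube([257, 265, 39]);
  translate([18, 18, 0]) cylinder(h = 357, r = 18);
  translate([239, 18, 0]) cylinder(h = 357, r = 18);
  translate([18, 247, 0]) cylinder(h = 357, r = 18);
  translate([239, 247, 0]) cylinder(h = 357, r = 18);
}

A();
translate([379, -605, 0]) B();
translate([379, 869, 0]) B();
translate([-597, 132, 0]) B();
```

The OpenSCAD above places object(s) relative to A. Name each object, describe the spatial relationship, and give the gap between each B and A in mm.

Each stool's nearest face is 340 mm from the table's bounding box.

A is a table. B is a stool. Three stools sit around the table at the −y, +y, −x sides. The gap between each stool and the table is 340 mm.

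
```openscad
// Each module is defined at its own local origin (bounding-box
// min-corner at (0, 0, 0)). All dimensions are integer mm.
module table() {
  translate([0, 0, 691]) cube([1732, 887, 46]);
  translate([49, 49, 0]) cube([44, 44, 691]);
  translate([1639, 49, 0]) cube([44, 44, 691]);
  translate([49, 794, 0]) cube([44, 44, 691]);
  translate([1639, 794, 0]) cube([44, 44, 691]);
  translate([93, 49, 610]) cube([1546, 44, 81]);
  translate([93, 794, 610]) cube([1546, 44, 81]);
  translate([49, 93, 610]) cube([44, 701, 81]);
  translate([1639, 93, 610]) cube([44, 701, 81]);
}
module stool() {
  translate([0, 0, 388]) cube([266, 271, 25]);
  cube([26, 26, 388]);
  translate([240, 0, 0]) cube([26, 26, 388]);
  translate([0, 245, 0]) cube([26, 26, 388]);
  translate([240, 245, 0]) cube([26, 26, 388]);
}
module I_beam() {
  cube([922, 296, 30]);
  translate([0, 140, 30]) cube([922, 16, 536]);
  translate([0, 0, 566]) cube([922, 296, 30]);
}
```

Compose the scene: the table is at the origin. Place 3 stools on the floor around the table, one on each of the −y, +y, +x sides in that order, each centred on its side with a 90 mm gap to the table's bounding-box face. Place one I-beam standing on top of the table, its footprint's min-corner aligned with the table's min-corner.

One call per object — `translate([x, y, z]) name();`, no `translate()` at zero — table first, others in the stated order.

table();
translate([733, -361, 0]) stool();
translate([733, 977, 0]) stool();
translate([1822, 308, 0]) stool();
translate([0, 0, 737]) I_beam();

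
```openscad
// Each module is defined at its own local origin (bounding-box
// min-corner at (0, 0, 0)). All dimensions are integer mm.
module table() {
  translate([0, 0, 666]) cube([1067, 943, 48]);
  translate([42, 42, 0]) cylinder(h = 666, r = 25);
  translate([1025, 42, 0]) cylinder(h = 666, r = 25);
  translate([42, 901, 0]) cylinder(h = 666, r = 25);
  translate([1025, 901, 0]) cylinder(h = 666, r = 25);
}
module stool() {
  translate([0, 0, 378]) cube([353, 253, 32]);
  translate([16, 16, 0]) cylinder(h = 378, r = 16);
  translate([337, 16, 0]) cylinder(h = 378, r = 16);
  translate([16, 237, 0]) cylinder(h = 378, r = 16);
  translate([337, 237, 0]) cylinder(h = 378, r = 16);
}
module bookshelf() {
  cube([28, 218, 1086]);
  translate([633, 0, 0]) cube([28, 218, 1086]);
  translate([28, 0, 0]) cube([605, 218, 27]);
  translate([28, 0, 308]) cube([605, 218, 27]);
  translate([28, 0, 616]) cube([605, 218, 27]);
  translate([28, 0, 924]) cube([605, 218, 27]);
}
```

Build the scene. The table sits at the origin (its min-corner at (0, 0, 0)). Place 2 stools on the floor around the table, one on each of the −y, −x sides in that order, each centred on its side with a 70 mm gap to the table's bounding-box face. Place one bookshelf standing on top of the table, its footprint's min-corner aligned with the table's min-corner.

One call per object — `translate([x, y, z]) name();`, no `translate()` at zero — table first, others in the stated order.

table();
translate([357, -323, 0]) stool();
translate([-423, 345, 0]) stool();
translate([0, 0, 714]) bookshelf();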